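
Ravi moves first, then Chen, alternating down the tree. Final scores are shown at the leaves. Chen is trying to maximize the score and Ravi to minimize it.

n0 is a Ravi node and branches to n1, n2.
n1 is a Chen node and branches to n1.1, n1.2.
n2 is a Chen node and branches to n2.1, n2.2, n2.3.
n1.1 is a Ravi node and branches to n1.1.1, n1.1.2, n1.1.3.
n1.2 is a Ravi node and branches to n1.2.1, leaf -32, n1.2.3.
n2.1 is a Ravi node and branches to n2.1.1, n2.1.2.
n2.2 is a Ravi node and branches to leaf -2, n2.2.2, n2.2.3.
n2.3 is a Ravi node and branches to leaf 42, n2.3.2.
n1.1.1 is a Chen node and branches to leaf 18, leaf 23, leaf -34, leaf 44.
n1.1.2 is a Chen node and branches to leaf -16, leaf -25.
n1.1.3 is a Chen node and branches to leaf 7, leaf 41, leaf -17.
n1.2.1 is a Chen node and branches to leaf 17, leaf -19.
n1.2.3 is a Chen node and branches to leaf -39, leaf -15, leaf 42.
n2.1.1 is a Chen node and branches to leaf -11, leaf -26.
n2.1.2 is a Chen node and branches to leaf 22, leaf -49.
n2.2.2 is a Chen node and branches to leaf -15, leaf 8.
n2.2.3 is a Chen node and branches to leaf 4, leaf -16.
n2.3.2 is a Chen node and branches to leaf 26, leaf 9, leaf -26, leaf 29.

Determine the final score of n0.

-16

n1.1.1 (Chen): max(18, 23, -34, 44) = 44
n1.1.2 (Chen): max(-16, -25) = -16
n1.1.3 (Chen): max(7, 41, -17) = 41
n1.1 (Ravi): min(44, -16, 41) = -16
n1.2.1 (Chen): max(17, -19) = 17
n1.2.3 (Chen): max(-39, -15, 42) = 42
n1.2 (Ravi): min(17, -32, 42) = -32
n1 (Chen): max(-16, -32) = -16
n2.1.1 (Chen): max(-11, -26) = -11
n2.1.2 (Chen): max(22, -49) = 22
n2.1 (Ravi): min(-11, 22) = -11
n2.2.2 (Chen): max(-15, 8) = 8
n2.2.3 (Chen): max(4, -16) = 4
n2.2 (Ravi): min(-2, 8, 4) = -2
n2.3.2 (Chen): max(26, 9, -26, 29) = 29
n2.3 (Ravi): min(42, 29) = 29
n2 (Chen): max(-11, -2, 29) = 29
n0 (Ravi): min(-16, 29) = -16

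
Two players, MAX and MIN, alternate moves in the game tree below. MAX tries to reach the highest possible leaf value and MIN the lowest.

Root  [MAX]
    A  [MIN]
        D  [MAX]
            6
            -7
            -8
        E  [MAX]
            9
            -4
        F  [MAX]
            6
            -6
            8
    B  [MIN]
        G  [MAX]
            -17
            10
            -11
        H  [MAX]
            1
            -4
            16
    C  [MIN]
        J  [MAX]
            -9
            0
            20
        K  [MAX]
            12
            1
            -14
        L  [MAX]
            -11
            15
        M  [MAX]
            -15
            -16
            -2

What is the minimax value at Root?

10

D (MAX): max(6, -7, -8) = 6
E (MAX): max(9, -4) = 9
F (MAX): max(6, -6, 8) = 8
A (MIN): min(6, 9, 8) = 6
G (MAX): max(-17, 10, -11) = 10
H (MAX): max(1, -4, 16) = 16
B (MIN): min(10, 16) = 10
J (MAX): max(-9, 0, 20) = 20
K (MAX): max(12, 1, -14) = 12
L (MAX): max(-11, 15) = 15
M (MAX): max(-15, -16, -2) = -2
C (MIN): min(20, 12, 15, -2) = -2
Root (MAX): max(6, 10, -2) = 10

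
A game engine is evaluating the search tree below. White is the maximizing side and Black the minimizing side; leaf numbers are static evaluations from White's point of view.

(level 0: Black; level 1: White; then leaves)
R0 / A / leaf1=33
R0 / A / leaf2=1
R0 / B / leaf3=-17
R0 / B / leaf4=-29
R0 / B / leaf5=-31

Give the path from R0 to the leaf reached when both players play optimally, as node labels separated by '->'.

R0 -> B -> leaf3

A (White): max(33, 1) = 33
B (White): max(-17, -29, -31) = -17
R0 (Black): min(33, -17) = -17
At R0, Black picks B (lowest: -17).
At B, White picks leaf3 (highest: -17).
Terminal value -17.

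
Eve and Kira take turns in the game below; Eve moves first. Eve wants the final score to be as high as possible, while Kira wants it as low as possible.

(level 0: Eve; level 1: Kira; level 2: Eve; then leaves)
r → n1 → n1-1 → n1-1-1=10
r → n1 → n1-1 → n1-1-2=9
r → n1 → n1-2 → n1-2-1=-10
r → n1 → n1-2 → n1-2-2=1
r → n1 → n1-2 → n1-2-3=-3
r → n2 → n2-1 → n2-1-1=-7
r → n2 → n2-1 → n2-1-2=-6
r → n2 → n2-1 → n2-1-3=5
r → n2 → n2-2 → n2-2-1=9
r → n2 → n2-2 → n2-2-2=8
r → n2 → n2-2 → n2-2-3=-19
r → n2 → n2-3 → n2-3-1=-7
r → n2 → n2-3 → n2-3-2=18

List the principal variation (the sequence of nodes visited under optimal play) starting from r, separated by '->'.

n1-1 (Eve): max(10, 9) = 10
n1-2 (Eve): max(-10, 1, -3) = 1
n1 (Kira): min(10, 1) = 1
n2-1 (Eve): max(-7, -6, 5) = 5
n2-2 (Eve): max(9, 8, -19) = 9
n2-3 (Eve): max(-7, 18) = 18
n2 (Kira): min(5, 9, 18) = 5
r (Eve): max(1, 5) = 5
At r, Eve picks n2 (highest: 5).
At n2, Kira picks n2-1 (lowest: 5).
At n2-1, Eve picks n2-1-3 (highest: 5).
Terminal value 5.

r -> n2 -> n2-1 -> n2-1-3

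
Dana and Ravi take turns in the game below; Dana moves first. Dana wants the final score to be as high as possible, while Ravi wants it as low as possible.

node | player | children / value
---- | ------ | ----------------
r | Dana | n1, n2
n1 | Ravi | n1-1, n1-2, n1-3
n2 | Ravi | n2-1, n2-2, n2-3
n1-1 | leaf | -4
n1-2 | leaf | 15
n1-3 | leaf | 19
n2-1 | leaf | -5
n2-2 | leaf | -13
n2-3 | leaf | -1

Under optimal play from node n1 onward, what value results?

-4

n1 (Ravi): min(-4, 15, 19) = -4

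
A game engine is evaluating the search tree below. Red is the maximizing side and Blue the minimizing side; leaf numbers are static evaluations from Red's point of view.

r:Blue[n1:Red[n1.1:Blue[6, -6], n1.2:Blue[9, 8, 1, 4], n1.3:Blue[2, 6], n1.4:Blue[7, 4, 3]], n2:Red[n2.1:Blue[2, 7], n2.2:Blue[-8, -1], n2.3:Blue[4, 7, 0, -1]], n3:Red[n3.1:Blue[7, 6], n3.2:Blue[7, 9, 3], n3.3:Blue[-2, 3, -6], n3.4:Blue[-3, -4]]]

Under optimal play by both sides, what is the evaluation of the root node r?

n1.1 (Blue): min(6, -6) = -6
n1.2 (Blue): min(9, 8, 1, 4) = 1
n1.3 (Blue): min(2, 6) = 2
n1.4 (Blue): min(7, 4, 3) = 3
n1 (Red): max(-6, 1, 2, 3) = 3
n2.1 (Blue): min(2, 7) = 2
n2.2 (Blue): min(-8, -1) = -8
n2.3 (Blue): min(4, 7, 0, -1) = -1
n2 (Red): max(2, -8, -1) = 2
n3.1 (Blue): min(7, 6) = 6
n3.2 (Blue): min(7, 9, 3) = 3
n3.3 (Blue): min(-2, 3, -6) = -6
n3.4 (Blue): min(-3, -4) = -4
n3 (Red): max(6, 3, -6, -4) = 6
r (Blue): min(3, 2, 6) = 2

2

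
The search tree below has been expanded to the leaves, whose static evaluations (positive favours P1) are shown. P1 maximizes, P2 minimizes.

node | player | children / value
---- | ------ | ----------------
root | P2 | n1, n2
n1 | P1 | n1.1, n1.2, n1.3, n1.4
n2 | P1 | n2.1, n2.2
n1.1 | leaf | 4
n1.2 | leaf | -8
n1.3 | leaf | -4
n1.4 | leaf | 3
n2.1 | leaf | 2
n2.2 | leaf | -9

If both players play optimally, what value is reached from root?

2

n1 (P1): max(4, -8, -4, 3) = 4
n2 (P1): max(2, -9) = 2
root (P2): min(4, 2) = 2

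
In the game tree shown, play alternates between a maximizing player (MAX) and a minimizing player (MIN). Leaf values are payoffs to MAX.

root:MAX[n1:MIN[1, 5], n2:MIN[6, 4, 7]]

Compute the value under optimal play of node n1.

n1 (MIN): min(1, 5) = 1

1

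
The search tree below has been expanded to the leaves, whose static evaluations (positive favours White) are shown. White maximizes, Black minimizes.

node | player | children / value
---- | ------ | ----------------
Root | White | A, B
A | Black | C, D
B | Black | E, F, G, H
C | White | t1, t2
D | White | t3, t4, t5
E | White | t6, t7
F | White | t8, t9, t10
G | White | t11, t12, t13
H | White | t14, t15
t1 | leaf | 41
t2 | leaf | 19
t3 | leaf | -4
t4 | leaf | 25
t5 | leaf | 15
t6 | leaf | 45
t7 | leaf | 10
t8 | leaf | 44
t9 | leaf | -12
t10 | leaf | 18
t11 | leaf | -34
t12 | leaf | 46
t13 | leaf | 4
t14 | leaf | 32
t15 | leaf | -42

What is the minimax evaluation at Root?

C (White): max(41, 19) = 41
D (White): max(-4, 25, 15) = 25
A (Black): min(41, 25) = 25
E (White): max(45, 10) = 45
F (White): max(44, -12, 18) = 44
G (White): max(-34, 46, 4) = 46
H (White): max(32, -42) = 32
B (Black): min(45, 44, 46, 32) = 32
Root (White): max(25, 32) = 32

32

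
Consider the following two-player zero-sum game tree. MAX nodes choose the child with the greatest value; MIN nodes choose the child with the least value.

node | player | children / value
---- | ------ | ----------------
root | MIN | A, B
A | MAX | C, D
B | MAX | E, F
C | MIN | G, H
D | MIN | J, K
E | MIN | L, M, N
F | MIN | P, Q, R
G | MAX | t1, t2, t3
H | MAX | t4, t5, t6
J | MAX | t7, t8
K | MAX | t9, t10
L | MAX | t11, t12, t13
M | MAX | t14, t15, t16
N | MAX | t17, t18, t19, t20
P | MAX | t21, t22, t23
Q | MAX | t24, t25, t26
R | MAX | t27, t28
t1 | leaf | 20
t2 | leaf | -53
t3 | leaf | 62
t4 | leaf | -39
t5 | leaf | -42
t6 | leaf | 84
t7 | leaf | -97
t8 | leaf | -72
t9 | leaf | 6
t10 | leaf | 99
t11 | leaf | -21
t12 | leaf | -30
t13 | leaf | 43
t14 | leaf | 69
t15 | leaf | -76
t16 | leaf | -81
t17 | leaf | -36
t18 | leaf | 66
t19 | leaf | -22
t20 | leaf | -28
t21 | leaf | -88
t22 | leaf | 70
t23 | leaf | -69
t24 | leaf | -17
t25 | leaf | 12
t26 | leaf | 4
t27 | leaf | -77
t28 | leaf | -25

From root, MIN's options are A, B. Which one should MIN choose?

G (MAX): max(20, -53, 62) = 62
H (MAX): max(-39, -42, 84) = 84
C (MIN): min(62, 84) = 62
J (MAX): max(-97, -72) = -72
K (MAX): max(6, 99) = 99
D (MIN): min(-72, 99) = -72
A (MAX): max(62, -72) = 62
L (MAX): max(-21, -30, 43) = 43
M (MAX): max(69, -76, -81) = 69
N (MAX): max(-36, 66, -22, -28) = 66
E (MIN): min(43, 69, 66) = 43
P (MAX): max(-88, 70, -69) = 70
Q (MAX): max(-17, 12, 4) = 12
R (MAX): max(-77, -25) = -25
F (MIN): min(70, 12, -25) = -25
B (MAX): max(43, -25) = 43
root (MIN): min(62, 43) = 43
MIN at root wants the lowest of {A=62, B=43}, so chooses B.

B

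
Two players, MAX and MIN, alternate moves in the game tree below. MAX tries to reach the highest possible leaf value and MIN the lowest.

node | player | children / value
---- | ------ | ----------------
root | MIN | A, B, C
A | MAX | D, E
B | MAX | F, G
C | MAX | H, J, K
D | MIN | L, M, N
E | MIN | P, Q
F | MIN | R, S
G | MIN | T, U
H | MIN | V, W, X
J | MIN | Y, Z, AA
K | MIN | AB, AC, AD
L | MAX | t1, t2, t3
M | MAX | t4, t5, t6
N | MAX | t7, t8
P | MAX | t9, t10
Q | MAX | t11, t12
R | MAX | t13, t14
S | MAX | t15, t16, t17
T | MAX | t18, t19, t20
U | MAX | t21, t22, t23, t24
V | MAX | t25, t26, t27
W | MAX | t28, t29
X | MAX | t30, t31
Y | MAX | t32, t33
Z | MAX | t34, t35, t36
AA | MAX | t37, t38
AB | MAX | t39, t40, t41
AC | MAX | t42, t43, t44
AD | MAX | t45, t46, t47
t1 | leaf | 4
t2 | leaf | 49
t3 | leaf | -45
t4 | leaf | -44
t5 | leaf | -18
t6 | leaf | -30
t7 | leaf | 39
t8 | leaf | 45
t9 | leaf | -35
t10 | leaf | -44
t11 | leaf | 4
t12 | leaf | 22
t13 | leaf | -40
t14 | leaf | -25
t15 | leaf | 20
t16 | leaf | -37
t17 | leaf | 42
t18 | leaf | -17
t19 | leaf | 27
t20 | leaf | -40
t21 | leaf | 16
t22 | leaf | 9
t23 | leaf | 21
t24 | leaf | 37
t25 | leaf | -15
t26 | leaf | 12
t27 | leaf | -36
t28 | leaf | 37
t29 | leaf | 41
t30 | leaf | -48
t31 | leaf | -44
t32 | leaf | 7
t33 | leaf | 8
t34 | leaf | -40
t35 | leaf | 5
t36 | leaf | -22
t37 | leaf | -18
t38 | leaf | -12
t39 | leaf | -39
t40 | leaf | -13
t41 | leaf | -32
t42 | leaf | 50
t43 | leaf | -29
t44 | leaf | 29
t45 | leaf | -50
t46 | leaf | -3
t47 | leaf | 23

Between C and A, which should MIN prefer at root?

A

V (MAX): max(-15, 12, -36) = 12
W (MAX): max(37, 41) = 41
X (MAX): max(-48, -44) = -44
H (MIN): min(12, 41, -44) = -44
Y (MAX): max(7, 8) = 8
Z (MAX): max(-40, 5, -22) = 5
AA (MAX): max(-18, -12) = -12
J (MIN): min(8, 5, -12) = -12
AB (MAX): max(-39, -13, -32) = -13
AC (MAX): max(50, -29, 29) = 50
AD (MAX): max(-50, -3, 23) = 23
K (MIN): min(-13, 50, 23) = -13
C (MAX): max(-44, -12, -13) = -12
L (MAX): max(4, 49, -45) = 49
M (MAX): max(-44, -18, -30) = -18
N (MAX): max(39, 45) = 45
D (MIN): min(49, -18, 45) = -18
P (MAX): max(-35, -44) = -35
Q (MAX): max(4, 22) = 22
E (MIN): min(-35, 22) = -35
A (MAX): max(-18, -35) = -18
MIN prefers the lower value; C=-12, A=-18. A is better since -18 < -12.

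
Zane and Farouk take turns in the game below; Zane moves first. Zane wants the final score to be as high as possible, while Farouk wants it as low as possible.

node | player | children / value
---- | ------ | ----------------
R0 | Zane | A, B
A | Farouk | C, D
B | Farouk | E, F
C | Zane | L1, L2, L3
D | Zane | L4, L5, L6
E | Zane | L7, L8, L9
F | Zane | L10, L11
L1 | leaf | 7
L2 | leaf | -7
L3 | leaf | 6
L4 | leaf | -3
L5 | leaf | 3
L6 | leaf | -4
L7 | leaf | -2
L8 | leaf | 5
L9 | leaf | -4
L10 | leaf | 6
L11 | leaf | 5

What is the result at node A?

C (Zane): max(7, -7, 6) = 7
D (Zane): max(-3, 3, -4) = 3
A (Farouk): min(7, 3) = 3

3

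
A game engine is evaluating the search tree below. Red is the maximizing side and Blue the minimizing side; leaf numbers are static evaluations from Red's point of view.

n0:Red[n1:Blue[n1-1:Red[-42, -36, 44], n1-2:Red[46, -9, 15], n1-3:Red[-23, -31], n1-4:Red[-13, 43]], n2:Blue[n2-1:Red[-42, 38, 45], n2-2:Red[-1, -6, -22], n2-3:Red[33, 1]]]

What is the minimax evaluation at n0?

n1-1 (Red): max(-42, -36, 44) = 44
n1-2 (Red): max(46, -9, 15) = 46
n1-3 (Red): max(-23, -31) = -23
n1-4 (Red): max(-13, 43) = 43
n1 (Blue): min(44, 46, -23, 43) = -23
n2-1 (Red): max(-42, 38, 45) = 45
n2-2 (Red): max(-1, -6, -22) = -1
n2-3 (Red): max(33, 1) = 33
n2 (Blue): min(45, -1, 33) = -1
n0 (Red): max(-23, -1) = -1

-1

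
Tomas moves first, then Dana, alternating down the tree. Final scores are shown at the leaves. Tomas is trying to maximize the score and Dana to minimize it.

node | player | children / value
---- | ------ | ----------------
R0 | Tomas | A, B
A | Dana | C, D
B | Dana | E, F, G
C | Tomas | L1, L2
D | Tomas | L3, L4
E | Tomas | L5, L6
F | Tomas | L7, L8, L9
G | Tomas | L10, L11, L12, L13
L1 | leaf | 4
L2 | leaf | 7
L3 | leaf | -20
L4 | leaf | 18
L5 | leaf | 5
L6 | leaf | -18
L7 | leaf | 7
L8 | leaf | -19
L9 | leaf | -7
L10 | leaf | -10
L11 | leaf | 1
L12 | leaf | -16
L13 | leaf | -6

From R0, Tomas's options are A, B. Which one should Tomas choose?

C (Tomas): max(4, 7) = 7
D (Tomas): max(-20, 18) = 18
A (Dana): min(7, 18) = 7
E (Tomas): max(5, -18) = 5
F (Tomas): max(7, -19, -7) = 7
G (Tomas): max(-10, 1, -16, -6) = 1
B (Dana): min(5, 7, 1) = 1
R0 (Tomas): max(7, 1) = 7
Tomas at R0 wants the highest of {A=7, B=1}, so chooses A.

A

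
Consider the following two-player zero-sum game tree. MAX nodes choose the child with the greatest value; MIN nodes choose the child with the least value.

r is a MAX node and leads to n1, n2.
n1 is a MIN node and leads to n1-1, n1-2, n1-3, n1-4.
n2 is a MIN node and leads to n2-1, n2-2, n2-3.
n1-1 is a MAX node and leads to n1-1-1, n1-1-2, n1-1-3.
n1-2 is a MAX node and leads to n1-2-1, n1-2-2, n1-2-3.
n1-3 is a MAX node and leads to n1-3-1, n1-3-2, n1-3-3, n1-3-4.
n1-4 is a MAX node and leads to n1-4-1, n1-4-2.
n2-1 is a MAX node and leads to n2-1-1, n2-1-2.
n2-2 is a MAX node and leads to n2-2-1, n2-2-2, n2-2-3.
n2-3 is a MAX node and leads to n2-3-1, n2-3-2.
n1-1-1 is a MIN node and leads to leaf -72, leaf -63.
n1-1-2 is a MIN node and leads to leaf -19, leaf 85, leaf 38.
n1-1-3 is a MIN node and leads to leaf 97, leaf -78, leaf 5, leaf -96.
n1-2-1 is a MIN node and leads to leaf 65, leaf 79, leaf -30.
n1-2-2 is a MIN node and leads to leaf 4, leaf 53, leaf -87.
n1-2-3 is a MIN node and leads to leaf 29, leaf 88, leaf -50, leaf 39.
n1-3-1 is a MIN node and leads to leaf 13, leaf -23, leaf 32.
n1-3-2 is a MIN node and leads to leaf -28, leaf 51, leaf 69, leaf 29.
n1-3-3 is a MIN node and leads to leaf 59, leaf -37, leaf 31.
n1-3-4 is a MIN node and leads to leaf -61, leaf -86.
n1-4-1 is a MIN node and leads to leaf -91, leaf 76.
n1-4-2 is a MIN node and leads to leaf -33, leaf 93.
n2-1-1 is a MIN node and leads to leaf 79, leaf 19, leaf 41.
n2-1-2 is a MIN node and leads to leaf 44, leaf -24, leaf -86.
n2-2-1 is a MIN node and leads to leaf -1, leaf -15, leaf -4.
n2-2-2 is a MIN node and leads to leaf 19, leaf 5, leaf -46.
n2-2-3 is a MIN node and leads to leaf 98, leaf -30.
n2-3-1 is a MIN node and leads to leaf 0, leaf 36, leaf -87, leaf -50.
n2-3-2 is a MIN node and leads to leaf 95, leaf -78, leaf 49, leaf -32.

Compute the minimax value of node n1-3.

n1-3-1 (MIN): min(13, -23, 32) = -23
n1-3-2 (MIN): min(-28, 51, 69, 29) = -28
n1-3-3 (MIN): min(59, -37, 31) = -37
n1-3-4 (MIN): min(-61, -86) = -86
n1-3 (MAX): max(-23, -28, -37, -86) = -23

-23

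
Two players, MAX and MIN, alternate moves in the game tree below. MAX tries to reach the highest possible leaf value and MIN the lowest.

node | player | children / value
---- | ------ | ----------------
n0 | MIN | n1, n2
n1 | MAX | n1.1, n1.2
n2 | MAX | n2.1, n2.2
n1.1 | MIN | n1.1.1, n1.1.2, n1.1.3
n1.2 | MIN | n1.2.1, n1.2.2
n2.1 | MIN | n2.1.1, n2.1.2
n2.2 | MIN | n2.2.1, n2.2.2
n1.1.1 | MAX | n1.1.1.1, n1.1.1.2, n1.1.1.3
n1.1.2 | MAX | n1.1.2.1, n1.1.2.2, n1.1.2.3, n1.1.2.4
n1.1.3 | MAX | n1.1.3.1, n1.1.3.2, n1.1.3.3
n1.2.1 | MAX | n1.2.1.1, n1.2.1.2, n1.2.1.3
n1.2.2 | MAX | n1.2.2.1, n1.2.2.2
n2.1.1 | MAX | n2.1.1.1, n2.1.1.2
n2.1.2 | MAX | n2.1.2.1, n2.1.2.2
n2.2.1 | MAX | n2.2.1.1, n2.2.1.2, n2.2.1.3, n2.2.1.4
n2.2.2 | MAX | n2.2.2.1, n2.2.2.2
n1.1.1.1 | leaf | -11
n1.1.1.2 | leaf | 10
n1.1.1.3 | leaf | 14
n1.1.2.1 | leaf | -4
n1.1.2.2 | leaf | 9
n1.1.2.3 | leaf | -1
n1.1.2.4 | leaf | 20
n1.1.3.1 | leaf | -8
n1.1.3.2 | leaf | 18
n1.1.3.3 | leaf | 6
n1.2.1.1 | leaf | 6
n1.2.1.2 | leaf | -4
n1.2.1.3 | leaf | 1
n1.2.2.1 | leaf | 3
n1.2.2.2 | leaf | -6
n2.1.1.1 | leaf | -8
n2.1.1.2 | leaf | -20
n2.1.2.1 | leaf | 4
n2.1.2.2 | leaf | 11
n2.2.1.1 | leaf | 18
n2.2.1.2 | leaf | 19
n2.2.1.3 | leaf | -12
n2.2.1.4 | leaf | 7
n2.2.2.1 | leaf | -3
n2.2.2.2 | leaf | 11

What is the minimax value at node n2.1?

-8

n2.1.1 (MAX): max(-8, -20) = -8
n2.1.2 (MAX): max(4, 11) = 11
n2.1 (MIN): min(-8, 11) = -8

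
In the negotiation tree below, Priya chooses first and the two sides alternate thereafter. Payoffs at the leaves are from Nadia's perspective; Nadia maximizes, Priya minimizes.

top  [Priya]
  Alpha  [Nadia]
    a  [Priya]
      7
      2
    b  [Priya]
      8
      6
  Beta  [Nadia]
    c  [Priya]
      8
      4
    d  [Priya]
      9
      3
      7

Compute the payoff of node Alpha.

a (Priya): min(7, 2) = 2
b (Priya): min(8, 6) = 6
Alpha (Nadia): max(2, 6) = 6

6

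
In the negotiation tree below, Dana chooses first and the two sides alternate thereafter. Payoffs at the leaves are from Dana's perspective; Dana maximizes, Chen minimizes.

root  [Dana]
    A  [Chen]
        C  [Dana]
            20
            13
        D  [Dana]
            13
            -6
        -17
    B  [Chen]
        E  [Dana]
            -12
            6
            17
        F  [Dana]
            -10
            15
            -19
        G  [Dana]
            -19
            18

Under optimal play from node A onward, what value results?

C (Dana): max(20, 13) = 20
D (Dana): max(13, -6) = 13
A (Chen): min(20, 13, -17) = -17

-17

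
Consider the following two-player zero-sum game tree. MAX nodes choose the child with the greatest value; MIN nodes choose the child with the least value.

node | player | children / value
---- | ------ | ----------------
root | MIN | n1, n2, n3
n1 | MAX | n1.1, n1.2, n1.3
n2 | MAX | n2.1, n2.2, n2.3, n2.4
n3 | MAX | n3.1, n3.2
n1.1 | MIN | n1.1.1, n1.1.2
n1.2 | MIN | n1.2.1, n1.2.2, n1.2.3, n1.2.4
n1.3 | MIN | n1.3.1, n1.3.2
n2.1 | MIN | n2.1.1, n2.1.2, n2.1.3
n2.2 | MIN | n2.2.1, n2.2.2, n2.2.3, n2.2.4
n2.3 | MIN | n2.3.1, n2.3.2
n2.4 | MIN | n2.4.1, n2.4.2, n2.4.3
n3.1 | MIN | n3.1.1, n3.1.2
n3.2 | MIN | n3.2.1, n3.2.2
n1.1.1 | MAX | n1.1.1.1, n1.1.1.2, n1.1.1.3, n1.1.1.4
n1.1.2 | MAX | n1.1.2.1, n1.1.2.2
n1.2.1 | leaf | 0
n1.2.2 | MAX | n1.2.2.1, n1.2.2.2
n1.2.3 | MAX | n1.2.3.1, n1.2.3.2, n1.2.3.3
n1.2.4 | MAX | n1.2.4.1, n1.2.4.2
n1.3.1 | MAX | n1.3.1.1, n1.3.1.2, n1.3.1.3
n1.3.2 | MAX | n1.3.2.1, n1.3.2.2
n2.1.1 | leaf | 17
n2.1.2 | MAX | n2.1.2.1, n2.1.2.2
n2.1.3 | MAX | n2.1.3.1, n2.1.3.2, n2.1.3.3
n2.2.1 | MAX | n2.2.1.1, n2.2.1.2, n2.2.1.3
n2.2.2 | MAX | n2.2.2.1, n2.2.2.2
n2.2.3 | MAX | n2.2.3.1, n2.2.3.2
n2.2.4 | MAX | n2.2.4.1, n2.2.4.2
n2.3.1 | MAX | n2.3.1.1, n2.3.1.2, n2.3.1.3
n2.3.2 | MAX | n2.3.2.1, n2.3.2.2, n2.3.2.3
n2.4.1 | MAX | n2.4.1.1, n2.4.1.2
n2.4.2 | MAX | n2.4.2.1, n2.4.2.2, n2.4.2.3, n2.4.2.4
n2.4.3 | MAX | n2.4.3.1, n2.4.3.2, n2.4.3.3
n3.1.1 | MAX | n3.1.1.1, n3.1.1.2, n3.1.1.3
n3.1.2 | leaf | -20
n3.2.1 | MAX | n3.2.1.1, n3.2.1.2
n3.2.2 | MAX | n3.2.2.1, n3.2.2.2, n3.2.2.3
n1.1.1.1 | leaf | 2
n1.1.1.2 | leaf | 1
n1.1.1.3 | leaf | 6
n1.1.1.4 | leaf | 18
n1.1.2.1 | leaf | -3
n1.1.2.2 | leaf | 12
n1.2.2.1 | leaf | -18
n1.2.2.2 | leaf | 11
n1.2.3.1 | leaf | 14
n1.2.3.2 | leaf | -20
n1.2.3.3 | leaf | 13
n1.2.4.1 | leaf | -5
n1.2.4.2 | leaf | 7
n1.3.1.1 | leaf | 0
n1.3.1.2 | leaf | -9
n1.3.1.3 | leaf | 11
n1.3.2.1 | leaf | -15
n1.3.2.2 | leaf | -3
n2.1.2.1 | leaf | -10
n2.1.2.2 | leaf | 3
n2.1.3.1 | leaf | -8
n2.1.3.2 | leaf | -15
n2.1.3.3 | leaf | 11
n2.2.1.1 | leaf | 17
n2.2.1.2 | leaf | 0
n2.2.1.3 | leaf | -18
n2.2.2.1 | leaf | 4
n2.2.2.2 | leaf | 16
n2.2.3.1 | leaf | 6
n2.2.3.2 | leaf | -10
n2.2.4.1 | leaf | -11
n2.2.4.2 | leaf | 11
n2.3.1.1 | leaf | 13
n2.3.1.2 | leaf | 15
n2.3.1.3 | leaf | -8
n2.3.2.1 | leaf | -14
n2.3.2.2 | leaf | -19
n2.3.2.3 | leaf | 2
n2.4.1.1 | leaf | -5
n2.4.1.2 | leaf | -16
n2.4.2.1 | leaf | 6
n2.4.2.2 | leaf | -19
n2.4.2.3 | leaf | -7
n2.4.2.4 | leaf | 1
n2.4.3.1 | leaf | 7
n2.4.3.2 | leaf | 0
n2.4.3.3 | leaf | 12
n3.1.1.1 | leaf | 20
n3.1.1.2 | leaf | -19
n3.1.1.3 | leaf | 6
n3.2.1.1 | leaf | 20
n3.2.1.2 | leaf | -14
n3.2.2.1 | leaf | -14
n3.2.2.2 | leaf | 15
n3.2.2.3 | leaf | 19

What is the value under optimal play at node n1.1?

12

n1.1.1 (MAX): max(2, 1, 6, 18) = 18
n1.1.2 (MAX): max(-3, 12) = 12
n1.1 (MIN): min(18, 12) = 12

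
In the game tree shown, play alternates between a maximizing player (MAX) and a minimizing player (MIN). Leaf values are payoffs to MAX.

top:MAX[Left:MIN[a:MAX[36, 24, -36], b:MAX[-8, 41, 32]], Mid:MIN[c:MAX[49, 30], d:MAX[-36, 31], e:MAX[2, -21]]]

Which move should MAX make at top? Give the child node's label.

a (MAX): max(36, 24, -36) = 36
b (MAX): max(-8, 41, 32) = 41
Left (MIN): min(36, 41) = 36
c (MAX): max(49, 30) = 49
d (MAX): max(-36, 31) = 31
e (MAX): max(2, -21) = 2
Mid (MIN): min(49, 31, 2) = 2
top (MAX): max(36, 2) = 36
MAX at top wants the highest of {Left=36, Mid=2}, so chooses Left.

Left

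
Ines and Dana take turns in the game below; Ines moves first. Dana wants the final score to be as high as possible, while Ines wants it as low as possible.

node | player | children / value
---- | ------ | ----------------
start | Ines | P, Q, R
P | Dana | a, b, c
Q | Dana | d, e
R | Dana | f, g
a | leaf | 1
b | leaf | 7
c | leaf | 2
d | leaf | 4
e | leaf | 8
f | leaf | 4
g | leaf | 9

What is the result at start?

P (Dana): max(1, 7, 2) = 7
Q (Dana): max(4, 8) = 8
R (Dana): max(4, 9) = 9
start (Ines): min(7, 8, 9) = 7

7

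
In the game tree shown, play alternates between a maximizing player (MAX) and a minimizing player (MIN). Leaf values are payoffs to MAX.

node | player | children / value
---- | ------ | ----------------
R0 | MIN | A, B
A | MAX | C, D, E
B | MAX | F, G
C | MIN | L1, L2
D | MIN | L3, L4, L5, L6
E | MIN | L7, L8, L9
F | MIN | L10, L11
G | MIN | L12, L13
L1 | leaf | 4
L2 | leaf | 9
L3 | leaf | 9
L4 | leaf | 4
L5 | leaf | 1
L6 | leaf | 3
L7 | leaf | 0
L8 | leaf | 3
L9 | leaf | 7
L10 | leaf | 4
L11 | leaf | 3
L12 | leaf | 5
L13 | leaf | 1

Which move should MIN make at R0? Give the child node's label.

B

C (MIN): min(4, 9) = 4
D (MIN): min(9, 4, 1, 3) = 1
E (MIN): min(0, 3, 7) = 0
A (MAX): max(4, 1, 0) = 4
F (MIN): min(4, 3) = 3
G (MIN): min(5, 1) = 1
B (MAX): max(3, 1) = 3
R0 (MIN): min(4, 3) = 3
MIN at R0 wants the lowest of {A=4, B=3}, so chooses B.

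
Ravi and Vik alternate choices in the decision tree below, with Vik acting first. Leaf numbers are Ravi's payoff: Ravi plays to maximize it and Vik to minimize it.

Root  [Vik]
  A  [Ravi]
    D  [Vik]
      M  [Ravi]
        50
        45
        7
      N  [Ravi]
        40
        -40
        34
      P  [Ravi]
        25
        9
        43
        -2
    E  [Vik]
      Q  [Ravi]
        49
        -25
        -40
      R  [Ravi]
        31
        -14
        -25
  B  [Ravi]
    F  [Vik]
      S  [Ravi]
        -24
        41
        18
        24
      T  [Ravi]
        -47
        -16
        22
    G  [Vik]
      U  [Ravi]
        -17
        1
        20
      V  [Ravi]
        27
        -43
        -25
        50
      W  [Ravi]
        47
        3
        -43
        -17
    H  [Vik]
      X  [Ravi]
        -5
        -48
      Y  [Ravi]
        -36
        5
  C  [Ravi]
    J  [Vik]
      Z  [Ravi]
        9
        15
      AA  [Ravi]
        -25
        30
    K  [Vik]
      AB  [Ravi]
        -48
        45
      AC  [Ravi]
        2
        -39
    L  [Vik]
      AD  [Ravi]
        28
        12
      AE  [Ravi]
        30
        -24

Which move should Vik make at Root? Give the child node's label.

M (Ravi): max(50, 45, 7) = 50
N (Ravi): max(40, -40, 34) = 40
P (Ravi): max(25, 9, 43, -2) = 43
D (Vik): min(50, 40, 43) = 40
Q (Ravi): max(49, -25, -40) = 49
R (Ravi): max(31, -14, -25) = 31
E (Vik): min(49, 31) = 31
A (Ravi): max(40, 31) = 40
S (Ravi): max(-24, 41, 18, 24) = 41
T (Ravi): max(-47, -16, 22) = 22
F (Vik): min(41, 22) = 22
U (Ravi): max(-17, 1, 20) = 20
V (Ravi): max(27, -43, -25, 50) = 50
W (Ravi): max(47, 3, -43, -17) = 47
G (Vik): min(20, 50, 47) = 20
X (Ravi): max(-5, -48) = -5
Y (Ravi): max(-36, 5) = 5
H (Vik): min(-5, 5) = -5
B (Ravi): max(22, 20, -5) = 22
Z (Ravi): max(9, 15) = 15
AA (Ravi): max(-25, 30) = 30
J (Vik): min(15, 30) = 15
AB (Ravi): max(-48, 45) = 45
AC (Ravi): max(2, -39) = 2
K (Vik): min(45, 2) = 2
AD (Ravi): max(28, 12) = 28
AE (Ravi): max(30, -24) = 30
L (Vik): min(28, 30) = 28
C (Ravi): max(15, 2, 28) = 28
Root (Vik): min(40, 22, 28) = 22
Vik at Root wants the lowest of {A=40, B=22, C=28}, so chooses B.

B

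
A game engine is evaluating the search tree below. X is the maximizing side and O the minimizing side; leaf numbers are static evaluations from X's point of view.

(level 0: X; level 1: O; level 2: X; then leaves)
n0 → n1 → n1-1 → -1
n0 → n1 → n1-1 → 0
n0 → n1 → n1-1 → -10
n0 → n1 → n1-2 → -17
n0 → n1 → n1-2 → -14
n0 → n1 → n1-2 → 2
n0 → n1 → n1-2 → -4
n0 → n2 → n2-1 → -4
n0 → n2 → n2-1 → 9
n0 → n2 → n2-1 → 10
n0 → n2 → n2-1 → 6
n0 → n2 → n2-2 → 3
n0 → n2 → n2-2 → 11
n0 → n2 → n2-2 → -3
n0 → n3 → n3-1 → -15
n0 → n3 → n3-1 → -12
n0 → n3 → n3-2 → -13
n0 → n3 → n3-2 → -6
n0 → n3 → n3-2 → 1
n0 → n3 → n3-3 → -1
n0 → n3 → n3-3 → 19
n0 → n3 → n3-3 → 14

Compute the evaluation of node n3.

-12

n3-1 (X): max(-15, -12) = -12
n3-2 (X): max(-13, -6, 1) = 1
n3-3 (X): max(-1, 19, 14) = 19
n3 (O): min(-12, 1, 19) = -12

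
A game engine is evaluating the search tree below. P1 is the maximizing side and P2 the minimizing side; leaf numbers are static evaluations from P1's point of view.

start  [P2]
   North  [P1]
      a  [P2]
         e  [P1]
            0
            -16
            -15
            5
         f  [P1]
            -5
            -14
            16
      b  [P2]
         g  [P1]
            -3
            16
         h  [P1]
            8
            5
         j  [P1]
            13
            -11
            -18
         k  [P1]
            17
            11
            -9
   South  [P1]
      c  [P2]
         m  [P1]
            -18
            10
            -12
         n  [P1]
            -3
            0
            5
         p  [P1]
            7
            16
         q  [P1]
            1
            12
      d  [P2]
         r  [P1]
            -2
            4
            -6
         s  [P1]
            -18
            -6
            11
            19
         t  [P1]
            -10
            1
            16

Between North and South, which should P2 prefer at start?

e (P1): max(0, -16, -15, 5) = 5
f (P1): max(-5, -14, 16) = 16
a (P2): min(5, 16) = 5
g (P1): max(-3, 16) = 16
h (P1): max(8, 5) = 8
j (P1): max(13, -11, -18) = 13
k (P1): max(17, 11, -9) = 17
b (P2): min(16, 8, 13, 17) = 8
North (P1): max(5, 8) = 8
m (P1): max(-18, 10, -12) = 10
n (P1): max(-3, 0, 5) = 5
p (P1): max(7, 16) = 16
q (P1): max(1, 12) = 12
c (P2): min(10, 5, 16, 12) = 5
r (P1): max(-2, 4, -6) = 4
s (P1): max(-18, -6, 11, 19) = 19
t (P1): max(-10, 1, 16) = 16
d (P2): min(4, 19, 16) = 4
South (P1): max(5, 4) = 5
P2 prefers the lower value; North=8, South=5. South is better since 5 < 8.

South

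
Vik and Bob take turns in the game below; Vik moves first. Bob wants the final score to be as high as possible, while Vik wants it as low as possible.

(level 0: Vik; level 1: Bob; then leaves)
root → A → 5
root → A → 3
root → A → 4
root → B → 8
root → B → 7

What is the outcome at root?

5

A (Bob): max(5, 3, 4) = 5
B (Bob): max(8, 7) = 8
root (Vik): min(5, 8) = 5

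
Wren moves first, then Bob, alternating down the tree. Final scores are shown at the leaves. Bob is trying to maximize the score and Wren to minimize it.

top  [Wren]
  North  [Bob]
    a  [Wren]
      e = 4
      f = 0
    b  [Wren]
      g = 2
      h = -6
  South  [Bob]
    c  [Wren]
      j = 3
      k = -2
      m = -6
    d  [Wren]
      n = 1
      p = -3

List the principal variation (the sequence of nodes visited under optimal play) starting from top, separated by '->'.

top -> South -> d -> p

a (Wren): min(4, 0) = 0
b (Wren): min(2, -6) = -6
North (Bob): max(0, -6) = 0
c (Wren): min(3, -2, -6) = -6
d (Wren): min(1, -3) = -3
South (Bob): max(-6, -3) = -3
top (Wren): min(0, -3) = -3
At top, Wren picks South (lowest: -3).
At South, Bob picks d (highest: -3).
At d, Wren picks p (lowest: -3).
Terminal value -3.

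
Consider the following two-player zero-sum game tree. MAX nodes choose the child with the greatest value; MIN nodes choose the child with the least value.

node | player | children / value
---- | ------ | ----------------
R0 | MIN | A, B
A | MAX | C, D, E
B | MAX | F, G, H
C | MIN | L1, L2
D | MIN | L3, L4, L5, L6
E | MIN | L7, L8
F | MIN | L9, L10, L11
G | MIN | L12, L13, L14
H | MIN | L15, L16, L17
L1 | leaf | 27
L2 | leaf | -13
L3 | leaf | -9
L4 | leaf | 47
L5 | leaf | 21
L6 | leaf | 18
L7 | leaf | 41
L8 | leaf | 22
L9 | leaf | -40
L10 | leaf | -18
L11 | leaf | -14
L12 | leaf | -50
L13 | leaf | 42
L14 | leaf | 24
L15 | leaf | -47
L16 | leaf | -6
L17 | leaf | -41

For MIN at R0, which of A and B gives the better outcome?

C (MIN): min(27, -13) = -13
D (MIN): min(-9, 47, 21, 18) = -9
E (MIN): min(41, 22) = 22
A (MAX): max(-13, -9, 22) = 22
F (MIN): min(-40, -18, -14) = -40
G (MIN): min(-50, 42, 24) = -50
H (MIN): min(-47, -6, -41) = -47
B (MAX): max(-40, -50, -47) = -40
MIN prefers the lower value; A=22, B=-40. B is better since -40 < 22.

B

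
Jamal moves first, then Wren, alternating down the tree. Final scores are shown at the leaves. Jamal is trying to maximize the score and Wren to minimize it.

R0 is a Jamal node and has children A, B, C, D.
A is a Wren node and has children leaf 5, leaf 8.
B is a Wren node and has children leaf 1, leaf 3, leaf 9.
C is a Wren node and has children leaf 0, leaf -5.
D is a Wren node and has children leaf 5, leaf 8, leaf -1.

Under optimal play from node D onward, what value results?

D (Wren): min(5, 8, -1) = -1

-1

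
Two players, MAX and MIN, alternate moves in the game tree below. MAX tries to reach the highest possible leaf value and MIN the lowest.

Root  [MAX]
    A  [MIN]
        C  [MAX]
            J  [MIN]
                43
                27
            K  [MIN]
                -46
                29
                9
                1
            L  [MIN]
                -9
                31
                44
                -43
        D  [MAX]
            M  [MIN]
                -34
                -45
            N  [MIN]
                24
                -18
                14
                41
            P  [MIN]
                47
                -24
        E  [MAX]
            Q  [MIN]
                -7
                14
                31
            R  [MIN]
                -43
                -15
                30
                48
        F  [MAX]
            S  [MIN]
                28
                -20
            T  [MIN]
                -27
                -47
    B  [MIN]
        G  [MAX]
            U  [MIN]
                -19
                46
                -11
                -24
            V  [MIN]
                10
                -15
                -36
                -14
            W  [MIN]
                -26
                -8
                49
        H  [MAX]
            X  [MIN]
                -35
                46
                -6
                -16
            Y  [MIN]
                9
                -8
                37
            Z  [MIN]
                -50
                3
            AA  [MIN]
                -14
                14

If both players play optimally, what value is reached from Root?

-20

J (MIN): min(43, 27) = 27
K (MIN): min(-46, 29, 9, 1) = -46
L (MIN): min(-9, 31, 44, -43) = -43
C (MAX): max(27, -46, -43) = 27
M (MIN): min(-34, -45) = -45
N (MIN): min(24, -18, 14, 41) = -18
P (MIN): min(47, -24) = -24
D (MAX): max(-45, -18, -24) = -18
Q (MIN): min(-7, 14, 31) = -7
R (MIN): min(-43, -15, 30, 48) = -43
E (MAX): max(-7, -43) = -7
S (MIN): min(28, -20) = -20
T (MIN): min(-27, -47) = -47
F (MAX): max(-20, -47) = -20
A (MIN): min(27, -18, -7, -20) = -20
U (MIN): min(-19, 46, -11, -24) = -24
V (MIN): min(10, -15, -36, -14) = -36
W (MIN): min(-26, -8, 49) = -26
G (MAX): max(-24, -36, -26) = -24
X (MIN): min(-35, 46, -6, -16) = -35
Y (MIN): min(9, -8, 37) = -8
Z (MIN): min(-50, 3) = -50
AA (MIN): min(-14, 14) = -14
H (MAX): max(-35, -8, -50, -14) = -8
B (MIN): min(-24, -8) = -24
Root (MAX): max(-20, -24) = -20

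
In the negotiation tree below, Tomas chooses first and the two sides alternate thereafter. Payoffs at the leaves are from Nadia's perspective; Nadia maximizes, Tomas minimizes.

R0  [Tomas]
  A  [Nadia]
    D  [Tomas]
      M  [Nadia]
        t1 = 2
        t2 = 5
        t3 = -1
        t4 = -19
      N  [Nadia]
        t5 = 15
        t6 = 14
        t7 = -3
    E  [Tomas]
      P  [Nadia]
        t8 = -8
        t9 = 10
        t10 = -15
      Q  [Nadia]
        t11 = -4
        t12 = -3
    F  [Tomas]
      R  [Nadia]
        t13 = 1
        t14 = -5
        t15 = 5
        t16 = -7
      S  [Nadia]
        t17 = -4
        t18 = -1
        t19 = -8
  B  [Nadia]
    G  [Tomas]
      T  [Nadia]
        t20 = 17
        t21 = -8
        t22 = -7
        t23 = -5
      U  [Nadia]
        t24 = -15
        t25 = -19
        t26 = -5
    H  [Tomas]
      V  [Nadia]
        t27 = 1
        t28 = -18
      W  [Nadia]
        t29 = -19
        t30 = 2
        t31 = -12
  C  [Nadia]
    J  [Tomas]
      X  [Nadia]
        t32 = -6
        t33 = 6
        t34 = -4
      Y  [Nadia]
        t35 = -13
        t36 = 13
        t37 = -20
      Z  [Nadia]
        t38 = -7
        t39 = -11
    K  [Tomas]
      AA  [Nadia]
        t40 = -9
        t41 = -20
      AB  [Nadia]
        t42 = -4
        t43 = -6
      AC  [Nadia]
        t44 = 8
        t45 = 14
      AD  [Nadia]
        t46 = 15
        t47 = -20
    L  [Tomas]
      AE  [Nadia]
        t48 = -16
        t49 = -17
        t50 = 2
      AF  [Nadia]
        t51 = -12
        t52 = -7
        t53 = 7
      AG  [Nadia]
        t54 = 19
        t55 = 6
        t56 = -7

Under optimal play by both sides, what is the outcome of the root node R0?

M (Nadia): max(2, 5, -1, -19) = 5
N (Nadia): max(15, 14, -3) = 15
D (Tomas): min(5, 15) = 5
P (Nadia): max(-8, 10, -15) = 10
Q (Nadia): max(-4, -3) = -3
E (Tomas): min(10, -3) = -3
R (Nadia): max(1, -5, 5, -7) = 5
S (Nadia): max(-4, -1, -8) = -1
F (Tomas): min(5, -1) = -1
A (Nadia): max(5, -3, -1) = 5
T (Nadia): max(17, -8, -7, -5) = 17
U (Nadia): max(-15, -19, -5) = -5
G (Tomas): min(17, -5) = -5
V (Nadia): max(1, -18) = 1
W (Nadia): max(-19, 2, -12) = 2
H (Tomas): min(1, 2) = 1
B (Nadia): max(-5, 1) = 1
X (Nadia): max(-6, 6, -4) = 6
Y (Nadia): max(-13, 13, -20) = 13
Z (Nadia): max(-7, -11) = -7
J (Tomas): min(6, 13, -7) = -7
AA (Nadia): max(-9, -20) = -9
AB (Nadia): max(-4, -6) = -4
AC (Nadia): max(8, 14) = 14
AD (Nadia): max(15, -20) = 15
K (Tomas): min(-9, -4, 14, 15) = -9
AE (Nadia): max(-16, -17, 2) = 2
AF (Nadia): max(-12, -7, 7) = 7
AG (Nadia): max(19, 6, -7) = 19
L (Tomas): min(2, 7, 19) = 2
C (Nadia): max(-7, -9, 2) = 2
R0 (Tomas): min(5, 1, 2) = 1

1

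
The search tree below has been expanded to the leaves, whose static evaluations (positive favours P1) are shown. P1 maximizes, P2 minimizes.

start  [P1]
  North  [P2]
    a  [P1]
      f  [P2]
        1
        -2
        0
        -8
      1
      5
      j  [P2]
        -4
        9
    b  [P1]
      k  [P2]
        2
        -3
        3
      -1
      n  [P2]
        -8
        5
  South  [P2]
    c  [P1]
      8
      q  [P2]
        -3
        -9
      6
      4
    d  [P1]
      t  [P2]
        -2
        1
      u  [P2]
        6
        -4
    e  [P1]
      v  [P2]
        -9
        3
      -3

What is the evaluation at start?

f (P2): min(1, -2, 0, -8) = -8
j (P2): min(-4, 9) = -4
a (P1): max(-8, 1, 5, -4) = 5
k (P2): min(2, -3, 3) = -3
n (P2): min(-8, 5) = -8
b (P1): max(-3, -1, -8) = -1
North (P2): min(5, -1) = -1
q (P2): min(-3, -9) = -9
c (P1): max(8, -9, 6, 4) = 8
t (P2): min(-2, 1) = -2
u (P2): min(6, -4) = -4
d (P1): max(-2, -4) = -2
v (P2): min(-9, 3) = -9
e (P1): max(-9, -3) = -3
South (P2): min(8, -2, -3) = -3
start (P1): max(-1, -3) = -1

-1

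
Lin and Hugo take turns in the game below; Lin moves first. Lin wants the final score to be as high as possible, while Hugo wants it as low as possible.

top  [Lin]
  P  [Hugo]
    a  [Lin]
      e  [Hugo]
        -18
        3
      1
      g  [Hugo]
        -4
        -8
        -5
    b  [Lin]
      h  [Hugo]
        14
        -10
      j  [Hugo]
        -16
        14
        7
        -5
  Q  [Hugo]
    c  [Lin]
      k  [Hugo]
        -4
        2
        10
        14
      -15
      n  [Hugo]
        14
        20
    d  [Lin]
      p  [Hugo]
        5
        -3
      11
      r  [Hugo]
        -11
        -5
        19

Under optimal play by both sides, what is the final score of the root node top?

11

e (Hugo): min(-18, 3) = -18
g (Hugo): min(-4, -8, -5) = -8
a (Lin): max(-18, 1, -8) = 1
h (Hugo): min(14, -10) = -10
j (Hugo): min(-16, 14, 7, -5) = -16
b (Lin): max(-10, -16) = -10
P (Hugo): min(1, -10) = -10
k (Hugo): min(-4, 2, 10, 14) = -4
n (Hugo): min(14, 20) = 14
c (Lin): max(-4, -15, 14) = 14
p (Hugo): min(5, -3) = -3
r (Hugo): min(-11, -5, 19) = -11
d (Lin): max(-3, 11, -11) = 11
Q (Hugo): min(14, 11) = 11
top (Lin): max(-10, 11) = 11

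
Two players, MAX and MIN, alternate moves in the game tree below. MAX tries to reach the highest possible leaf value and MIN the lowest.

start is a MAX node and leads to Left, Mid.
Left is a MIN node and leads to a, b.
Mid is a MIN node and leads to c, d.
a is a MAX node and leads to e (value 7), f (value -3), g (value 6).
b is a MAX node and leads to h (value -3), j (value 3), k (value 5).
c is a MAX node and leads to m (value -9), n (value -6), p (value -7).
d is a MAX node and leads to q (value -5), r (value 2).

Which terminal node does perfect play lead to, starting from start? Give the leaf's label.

a (MAX): max(7, -3, 6) = 7
b (MAX): max(-3, 3, 5) = 5
Left (MIN): min(7, 5) = 5
c (MAX): max(-9, -6, -7) = -6
d (MAX): max(-5, 2) = 2
Mid (MIN): min(-6, 2) = -6
start (MAX): max(5, -6) = 5
At start, MAX picks Left (highest: 5).
At Left, MIN picks b (lowest: 5).
At b, MAX picks k (highest: 5).
Terminal value 5.

k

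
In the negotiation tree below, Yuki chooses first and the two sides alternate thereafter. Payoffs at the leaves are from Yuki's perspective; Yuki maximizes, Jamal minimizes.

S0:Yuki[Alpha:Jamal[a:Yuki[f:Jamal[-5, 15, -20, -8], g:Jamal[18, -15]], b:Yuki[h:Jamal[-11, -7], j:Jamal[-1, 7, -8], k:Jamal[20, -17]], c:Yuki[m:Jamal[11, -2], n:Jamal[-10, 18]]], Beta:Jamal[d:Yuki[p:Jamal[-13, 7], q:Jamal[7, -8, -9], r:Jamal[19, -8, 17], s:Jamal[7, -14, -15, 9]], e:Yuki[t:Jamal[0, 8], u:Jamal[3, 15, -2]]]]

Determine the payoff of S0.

f (Jamal): min(-5, 15, -20, -8) = -20
g (Jamal): min(18, -15) = -15
a (Yuki): max(-20, -15) = -15
h (Jamal): min(-11, -7) = -11
j (Jamal): min(-1, 7, -8) = -8
k (Jamal): min(20, -17) = -17
b (Yuki): max(-11, -8, -17) = -8
m (Jamal): min(11, -2) = -2
n (Jamal): min(-10, 18) = -10
c (Yuki): max(-2, -10) = -2
Alpha (Jamal): min(-15, -8, -2) = -15
p (Jamal): min(-13, 7) = -13
q (Jamal): min(7, -8, -9) = -9
r (Jamal): min(19, -8, 17) = -8
s (Jamal): min(7, -14, -15, 9) = -15
d (Yuki): max(-13, -9, -8, -15) = -8
t (Jamal): min(0, 8) = 0
u (Jamal): min(3, 15, -2) = -2
e (Yuki): max(0, -2) = 0
Beta (Jamal): min(-8, 0) = -8
S0 (Yuki): max(-15, -8) = -8

-8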